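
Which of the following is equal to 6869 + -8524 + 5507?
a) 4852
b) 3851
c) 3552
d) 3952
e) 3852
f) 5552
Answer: e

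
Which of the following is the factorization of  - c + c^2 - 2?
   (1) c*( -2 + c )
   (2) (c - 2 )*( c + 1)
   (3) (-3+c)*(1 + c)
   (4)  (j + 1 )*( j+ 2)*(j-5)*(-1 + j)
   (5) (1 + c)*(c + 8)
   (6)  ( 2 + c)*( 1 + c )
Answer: 2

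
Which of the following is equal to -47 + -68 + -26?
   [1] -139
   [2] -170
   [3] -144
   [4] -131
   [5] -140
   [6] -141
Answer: 6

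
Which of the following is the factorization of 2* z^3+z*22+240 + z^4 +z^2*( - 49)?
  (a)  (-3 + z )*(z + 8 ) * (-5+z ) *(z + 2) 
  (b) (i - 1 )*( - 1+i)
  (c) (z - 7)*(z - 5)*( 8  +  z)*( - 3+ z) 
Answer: a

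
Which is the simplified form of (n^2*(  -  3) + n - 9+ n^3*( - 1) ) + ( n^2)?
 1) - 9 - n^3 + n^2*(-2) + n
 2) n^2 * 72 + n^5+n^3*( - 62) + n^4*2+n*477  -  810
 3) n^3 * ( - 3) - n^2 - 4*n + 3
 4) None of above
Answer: 1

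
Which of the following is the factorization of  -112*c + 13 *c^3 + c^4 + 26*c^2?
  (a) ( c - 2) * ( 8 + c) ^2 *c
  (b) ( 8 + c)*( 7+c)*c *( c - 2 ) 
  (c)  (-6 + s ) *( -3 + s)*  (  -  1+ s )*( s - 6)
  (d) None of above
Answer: b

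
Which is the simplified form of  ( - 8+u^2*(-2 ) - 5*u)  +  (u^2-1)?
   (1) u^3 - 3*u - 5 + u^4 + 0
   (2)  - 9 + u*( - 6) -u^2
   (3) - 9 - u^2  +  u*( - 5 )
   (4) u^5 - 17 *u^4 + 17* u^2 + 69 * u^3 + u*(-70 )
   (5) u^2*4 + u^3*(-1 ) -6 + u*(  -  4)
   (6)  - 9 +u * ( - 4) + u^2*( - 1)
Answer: 3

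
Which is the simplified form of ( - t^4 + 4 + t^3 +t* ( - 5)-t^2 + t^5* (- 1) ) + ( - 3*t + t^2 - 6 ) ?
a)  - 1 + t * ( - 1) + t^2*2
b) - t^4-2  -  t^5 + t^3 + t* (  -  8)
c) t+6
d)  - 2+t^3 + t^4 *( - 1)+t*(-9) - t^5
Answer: b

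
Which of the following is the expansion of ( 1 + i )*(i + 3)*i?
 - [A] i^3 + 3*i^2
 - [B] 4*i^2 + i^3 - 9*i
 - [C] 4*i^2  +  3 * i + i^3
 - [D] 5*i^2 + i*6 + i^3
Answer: C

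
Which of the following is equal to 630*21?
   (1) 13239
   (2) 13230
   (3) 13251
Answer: 2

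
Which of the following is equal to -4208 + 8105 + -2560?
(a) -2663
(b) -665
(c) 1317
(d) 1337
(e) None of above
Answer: d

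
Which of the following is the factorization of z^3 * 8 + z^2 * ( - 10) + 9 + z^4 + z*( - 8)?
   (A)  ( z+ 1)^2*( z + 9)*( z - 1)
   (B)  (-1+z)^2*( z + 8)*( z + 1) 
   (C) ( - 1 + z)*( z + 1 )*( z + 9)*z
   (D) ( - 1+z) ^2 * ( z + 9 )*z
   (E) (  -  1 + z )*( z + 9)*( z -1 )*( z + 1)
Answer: E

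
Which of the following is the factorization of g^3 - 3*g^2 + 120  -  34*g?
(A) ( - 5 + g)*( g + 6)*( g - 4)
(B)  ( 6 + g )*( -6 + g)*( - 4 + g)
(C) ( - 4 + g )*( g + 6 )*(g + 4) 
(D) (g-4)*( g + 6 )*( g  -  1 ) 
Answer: A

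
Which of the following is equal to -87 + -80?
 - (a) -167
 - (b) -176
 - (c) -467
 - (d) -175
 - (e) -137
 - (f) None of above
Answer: a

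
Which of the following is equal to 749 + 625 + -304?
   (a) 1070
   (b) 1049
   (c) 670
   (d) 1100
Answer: a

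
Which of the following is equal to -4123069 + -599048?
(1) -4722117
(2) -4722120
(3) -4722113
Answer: 1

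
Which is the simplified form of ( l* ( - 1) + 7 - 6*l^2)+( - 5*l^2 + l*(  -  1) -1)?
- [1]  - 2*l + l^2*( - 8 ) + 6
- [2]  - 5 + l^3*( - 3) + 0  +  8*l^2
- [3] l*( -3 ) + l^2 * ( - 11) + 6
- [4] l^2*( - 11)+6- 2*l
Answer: 4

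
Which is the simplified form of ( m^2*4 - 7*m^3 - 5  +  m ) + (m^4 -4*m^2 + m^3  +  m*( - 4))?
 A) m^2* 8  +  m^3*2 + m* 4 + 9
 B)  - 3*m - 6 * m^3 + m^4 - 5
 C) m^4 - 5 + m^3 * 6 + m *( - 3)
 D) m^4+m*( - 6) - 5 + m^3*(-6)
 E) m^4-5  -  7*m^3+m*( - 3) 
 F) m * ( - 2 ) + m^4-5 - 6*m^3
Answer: B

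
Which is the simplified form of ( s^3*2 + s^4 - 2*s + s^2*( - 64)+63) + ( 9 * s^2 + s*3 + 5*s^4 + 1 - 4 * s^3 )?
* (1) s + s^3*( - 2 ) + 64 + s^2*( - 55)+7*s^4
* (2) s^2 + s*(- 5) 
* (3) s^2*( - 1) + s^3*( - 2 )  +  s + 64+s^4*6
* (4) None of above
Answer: 4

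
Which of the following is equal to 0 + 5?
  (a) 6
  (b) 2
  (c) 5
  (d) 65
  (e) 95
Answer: c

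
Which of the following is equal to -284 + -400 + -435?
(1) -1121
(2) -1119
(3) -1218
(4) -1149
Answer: 2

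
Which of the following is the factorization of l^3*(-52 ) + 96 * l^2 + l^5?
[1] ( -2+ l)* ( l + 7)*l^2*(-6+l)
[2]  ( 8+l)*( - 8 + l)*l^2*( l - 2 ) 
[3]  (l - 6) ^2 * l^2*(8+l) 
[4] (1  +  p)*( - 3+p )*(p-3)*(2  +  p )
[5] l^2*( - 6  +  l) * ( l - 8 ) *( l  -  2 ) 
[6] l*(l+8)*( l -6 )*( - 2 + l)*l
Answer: 6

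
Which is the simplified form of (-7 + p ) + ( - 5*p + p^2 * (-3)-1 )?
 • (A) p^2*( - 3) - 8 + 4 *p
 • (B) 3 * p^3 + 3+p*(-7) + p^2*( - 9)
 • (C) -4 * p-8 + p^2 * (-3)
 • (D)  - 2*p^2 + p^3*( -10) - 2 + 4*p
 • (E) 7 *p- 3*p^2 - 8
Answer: C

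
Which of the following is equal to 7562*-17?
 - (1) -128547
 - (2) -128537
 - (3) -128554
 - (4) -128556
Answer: 3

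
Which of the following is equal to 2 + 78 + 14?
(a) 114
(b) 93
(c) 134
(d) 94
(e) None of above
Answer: d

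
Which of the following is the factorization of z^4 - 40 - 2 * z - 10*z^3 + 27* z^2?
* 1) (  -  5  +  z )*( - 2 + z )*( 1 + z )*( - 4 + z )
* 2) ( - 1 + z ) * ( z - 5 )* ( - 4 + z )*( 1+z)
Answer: 1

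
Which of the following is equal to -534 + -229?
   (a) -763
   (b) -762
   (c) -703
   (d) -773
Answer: a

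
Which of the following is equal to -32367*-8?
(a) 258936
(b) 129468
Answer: a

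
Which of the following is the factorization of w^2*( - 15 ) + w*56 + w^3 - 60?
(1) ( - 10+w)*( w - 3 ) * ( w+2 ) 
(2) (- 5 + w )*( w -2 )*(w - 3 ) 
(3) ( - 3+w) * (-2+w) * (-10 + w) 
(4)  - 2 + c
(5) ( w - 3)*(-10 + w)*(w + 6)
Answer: 3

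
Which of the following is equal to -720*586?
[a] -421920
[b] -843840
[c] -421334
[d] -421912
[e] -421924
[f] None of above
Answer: a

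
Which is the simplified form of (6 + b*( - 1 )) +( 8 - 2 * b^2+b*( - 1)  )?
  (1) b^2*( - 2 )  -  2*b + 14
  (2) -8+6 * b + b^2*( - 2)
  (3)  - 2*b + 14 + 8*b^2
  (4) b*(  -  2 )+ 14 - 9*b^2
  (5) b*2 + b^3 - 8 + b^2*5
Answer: 1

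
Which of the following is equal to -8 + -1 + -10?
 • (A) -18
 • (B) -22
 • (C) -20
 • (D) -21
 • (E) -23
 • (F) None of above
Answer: F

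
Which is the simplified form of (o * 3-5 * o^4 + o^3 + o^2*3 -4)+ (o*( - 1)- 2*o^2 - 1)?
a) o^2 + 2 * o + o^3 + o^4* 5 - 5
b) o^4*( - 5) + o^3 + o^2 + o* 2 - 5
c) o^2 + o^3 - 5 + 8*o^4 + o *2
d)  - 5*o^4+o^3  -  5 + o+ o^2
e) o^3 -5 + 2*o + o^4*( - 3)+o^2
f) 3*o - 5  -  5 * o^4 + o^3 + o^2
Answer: b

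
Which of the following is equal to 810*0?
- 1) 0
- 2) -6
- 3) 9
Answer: 1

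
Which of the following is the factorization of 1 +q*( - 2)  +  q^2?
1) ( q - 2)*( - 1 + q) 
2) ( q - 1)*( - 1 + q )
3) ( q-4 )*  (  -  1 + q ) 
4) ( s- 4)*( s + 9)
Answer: 2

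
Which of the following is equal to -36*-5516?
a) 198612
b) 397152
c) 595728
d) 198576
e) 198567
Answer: d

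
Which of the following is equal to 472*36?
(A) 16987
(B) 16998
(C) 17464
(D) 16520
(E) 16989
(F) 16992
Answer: F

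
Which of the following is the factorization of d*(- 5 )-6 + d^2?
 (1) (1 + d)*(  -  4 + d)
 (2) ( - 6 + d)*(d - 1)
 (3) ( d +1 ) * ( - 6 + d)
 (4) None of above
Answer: 3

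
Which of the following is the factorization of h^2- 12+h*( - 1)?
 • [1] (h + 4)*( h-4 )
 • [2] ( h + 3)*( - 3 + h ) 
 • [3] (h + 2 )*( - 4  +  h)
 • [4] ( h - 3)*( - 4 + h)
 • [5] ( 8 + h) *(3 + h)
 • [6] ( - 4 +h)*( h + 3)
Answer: 6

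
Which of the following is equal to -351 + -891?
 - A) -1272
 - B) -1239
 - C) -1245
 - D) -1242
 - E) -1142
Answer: D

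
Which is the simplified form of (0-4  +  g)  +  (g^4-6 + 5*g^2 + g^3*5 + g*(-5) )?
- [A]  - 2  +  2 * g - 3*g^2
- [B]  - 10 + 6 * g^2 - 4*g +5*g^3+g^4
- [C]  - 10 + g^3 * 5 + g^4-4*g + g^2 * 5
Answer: C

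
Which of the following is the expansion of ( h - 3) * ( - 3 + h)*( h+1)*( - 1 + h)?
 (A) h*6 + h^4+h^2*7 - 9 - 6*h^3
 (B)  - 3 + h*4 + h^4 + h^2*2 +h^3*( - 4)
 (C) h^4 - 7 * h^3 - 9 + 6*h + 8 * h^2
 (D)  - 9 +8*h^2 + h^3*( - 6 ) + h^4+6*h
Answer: D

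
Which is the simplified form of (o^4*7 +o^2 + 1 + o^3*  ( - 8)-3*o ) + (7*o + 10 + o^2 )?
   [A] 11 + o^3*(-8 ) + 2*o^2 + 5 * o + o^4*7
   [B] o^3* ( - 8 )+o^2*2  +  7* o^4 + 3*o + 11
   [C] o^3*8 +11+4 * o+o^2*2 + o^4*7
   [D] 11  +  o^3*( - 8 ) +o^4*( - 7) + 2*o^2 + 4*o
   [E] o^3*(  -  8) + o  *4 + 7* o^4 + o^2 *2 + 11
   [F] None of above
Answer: E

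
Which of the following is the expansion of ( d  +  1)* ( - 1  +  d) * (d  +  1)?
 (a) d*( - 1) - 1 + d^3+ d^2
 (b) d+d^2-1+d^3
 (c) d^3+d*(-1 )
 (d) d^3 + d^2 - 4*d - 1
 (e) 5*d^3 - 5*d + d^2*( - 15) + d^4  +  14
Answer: a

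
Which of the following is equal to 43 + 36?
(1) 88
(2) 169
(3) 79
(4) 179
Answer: 3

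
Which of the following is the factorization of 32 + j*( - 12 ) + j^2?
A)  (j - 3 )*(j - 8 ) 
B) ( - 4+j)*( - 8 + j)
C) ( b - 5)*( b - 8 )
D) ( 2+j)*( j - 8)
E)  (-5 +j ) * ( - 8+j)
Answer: B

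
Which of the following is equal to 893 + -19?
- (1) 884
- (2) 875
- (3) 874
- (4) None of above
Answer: 3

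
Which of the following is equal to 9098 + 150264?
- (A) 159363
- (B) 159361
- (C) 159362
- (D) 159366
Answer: C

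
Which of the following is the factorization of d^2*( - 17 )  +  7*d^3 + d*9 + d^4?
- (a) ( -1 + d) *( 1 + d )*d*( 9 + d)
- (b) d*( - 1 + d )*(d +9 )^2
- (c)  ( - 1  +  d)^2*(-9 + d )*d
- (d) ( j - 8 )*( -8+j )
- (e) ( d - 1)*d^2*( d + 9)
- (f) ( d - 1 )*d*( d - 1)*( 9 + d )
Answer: f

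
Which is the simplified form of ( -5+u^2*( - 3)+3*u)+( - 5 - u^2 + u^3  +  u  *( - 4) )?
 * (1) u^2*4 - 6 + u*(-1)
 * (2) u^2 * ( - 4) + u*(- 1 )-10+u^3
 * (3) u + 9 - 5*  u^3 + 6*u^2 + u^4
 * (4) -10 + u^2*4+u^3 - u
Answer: 2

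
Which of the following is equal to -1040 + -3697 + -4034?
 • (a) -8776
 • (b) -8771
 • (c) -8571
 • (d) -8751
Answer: b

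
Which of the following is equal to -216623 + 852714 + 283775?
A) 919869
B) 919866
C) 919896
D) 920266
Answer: B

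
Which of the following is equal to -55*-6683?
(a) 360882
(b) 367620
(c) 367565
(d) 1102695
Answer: c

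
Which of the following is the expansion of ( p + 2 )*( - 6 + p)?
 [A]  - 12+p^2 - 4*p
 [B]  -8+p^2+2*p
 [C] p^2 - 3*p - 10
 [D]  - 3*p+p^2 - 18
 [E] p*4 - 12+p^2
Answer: A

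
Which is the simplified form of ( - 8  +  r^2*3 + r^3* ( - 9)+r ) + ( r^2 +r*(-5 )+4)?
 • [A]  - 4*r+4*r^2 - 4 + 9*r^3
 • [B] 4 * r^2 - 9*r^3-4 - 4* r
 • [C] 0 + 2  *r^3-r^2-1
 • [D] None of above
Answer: B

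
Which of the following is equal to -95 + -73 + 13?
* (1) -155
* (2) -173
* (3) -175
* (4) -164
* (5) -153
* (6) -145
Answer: 1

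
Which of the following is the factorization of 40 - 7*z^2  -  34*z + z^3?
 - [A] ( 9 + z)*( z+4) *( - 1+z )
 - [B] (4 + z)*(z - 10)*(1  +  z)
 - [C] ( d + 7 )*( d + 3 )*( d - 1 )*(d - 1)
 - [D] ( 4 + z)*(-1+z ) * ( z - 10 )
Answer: D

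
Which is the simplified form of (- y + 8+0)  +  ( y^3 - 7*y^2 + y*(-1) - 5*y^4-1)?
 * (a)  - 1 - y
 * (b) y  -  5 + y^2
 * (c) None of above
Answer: c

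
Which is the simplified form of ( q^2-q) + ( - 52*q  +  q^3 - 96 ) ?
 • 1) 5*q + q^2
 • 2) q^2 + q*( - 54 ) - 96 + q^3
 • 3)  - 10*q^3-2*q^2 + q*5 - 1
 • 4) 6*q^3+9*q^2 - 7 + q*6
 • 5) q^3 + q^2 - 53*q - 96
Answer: 5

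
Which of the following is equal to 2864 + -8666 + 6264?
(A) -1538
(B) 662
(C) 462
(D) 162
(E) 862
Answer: C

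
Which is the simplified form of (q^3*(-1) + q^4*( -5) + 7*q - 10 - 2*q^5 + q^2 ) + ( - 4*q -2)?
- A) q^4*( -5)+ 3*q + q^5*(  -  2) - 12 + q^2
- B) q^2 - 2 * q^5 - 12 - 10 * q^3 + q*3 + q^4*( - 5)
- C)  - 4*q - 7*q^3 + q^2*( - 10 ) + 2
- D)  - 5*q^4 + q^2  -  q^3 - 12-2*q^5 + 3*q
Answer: D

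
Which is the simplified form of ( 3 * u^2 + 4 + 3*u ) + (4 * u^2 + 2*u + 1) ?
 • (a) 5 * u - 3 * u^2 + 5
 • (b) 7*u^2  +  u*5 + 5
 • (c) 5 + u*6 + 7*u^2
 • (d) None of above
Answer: b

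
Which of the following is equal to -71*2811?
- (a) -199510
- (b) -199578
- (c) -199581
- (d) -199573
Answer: c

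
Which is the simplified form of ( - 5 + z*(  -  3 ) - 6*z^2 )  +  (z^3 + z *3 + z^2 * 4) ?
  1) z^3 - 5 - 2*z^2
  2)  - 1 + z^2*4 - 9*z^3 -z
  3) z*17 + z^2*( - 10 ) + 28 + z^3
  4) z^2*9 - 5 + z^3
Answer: 1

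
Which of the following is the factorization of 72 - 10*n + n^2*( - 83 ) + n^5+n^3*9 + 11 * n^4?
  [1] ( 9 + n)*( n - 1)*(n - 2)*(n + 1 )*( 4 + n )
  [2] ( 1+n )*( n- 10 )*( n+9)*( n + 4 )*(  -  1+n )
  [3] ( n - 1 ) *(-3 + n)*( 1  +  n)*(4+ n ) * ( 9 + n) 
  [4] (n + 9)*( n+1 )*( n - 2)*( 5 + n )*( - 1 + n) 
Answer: 1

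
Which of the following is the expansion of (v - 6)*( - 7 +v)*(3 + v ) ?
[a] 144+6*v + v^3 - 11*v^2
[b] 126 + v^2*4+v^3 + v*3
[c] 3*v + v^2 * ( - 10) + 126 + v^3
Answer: c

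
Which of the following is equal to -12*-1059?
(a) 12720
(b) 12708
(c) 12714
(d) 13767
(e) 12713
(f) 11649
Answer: b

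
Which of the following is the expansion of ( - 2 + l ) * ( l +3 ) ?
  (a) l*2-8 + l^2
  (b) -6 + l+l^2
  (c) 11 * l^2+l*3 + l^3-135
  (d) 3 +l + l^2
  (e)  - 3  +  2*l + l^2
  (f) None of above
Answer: b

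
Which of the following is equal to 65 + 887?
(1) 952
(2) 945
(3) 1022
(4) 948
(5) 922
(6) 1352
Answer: 1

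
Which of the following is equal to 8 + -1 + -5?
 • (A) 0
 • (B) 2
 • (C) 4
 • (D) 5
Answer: B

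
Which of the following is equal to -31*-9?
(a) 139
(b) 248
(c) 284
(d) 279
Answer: d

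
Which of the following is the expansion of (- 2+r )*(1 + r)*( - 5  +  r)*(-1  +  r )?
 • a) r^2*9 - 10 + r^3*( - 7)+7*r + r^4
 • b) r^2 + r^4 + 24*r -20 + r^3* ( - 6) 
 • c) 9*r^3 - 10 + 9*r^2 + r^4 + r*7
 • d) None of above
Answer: a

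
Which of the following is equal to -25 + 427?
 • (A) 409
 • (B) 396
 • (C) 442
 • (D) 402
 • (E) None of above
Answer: D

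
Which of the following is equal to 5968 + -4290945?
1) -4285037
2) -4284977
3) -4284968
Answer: 2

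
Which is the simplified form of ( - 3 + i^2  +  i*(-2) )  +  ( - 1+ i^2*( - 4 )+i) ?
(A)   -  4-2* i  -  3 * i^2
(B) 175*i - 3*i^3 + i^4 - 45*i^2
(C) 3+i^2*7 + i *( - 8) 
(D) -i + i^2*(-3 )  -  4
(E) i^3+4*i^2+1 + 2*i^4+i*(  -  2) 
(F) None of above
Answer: D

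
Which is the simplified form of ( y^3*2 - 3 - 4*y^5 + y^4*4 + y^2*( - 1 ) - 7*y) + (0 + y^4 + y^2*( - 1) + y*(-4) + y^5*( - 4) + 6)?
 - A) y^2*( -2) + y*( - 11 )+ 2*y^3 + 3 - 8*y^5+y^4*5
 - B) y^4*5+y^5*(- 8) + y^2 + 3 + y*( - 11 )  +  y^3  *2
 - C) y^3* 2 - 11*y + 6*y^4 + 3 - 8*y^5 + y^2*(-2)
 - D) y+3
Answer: A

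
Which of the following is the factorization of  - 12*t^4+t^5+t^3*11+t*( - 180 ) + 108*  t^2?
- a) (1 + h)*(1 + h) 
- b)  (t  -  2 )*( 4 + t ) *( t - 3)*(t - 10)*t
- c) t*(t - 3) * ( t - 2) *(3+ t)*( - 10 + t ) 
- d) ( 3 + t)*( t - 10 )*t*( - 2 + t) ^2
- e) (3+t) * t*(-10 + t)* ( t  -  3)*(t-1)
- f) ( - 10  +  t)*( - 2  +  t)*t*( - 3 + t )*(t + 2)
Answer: c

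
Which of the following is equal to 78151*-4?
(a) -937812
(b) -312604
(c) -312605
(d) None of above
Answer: b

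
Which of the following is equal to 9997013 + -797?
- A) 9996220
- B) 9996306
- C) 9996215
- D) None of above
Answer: D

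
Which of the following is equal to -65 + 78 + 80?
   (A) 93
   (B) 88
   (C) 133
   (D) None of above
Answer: A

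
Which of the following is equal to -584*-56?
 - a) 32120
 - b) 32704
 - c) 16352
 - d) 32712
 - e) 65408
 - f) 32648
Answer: b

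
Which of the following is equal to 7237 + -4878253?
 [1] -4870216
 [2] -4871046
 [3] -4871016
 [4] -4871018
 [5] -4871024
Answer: 3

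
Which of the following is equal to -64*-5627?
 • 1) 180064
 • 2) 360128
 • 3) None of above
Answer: 2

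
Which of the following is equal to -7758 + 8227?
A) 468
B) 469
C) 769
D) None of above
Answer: B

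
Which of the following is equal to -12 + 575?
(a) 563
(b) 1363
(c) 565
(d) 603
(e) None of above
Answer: a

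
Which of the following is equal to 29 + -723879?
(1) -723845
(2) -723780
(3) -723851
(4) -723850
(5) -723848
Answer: 4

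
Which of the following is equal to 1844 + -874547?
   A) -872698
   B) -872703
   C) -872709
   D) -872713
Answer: B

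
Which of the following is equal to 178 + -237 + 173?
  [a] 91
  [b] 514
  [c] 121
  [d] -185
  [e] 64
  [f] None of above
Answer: f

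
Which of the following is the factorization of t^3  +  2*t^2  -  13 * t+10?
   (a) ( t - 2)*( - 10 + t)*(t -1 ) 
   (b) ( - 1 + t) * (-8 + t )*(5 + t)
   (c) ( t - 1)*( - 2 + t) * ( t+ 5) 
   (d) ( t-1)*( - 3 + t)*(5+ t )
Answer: c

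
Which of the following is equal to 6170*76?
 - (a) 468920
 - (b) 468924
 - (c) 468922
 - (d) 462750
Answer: a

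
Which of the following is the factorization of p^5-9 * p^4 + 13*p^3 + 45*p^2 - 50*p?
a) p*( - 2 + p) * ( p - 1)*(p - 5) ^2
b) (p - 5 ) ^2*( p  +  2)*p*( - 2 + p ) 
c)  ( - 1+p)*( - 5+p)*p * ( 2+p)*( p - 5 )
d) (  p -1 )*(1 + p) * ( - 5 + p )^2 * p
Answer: c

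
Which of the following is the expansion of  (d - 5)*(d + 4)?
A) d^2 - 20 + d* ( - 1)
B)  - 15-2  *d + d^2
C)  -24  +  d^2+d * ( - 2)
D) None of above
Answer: A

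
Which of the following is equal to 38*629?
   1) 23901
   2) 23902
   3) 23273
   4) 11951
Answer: 2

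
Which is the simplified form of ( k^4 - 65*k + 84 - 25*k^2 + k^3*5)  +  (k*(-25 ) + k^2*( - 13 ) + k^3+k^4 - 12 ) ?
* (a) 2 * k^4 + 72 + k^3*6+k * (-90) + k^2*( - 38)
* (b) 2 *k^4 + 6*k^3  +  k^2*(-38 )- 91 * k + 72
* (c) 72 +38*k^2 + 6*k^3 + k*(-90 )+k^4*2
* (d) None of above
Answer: a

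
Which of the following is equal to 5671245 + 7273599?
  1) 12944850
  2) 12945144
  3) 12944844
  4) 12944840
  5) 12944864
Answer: 3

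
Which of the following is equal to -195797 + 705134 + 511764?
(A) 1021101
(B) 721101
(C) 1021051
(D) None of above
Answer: A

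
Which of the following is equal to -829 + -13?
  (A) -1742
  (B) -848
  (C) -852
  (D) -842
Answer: D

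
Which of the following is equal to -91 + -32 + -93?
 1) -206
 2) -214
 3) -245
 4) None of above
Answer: 4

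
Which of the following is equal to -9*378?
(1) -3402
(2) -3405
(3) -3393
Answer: 1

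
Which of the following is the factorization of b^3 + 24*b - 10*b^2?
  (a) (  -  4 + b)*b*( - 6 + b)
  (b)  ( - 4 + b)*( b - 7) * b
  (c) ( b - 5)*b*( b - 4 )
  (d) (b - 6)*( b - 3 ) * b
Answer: a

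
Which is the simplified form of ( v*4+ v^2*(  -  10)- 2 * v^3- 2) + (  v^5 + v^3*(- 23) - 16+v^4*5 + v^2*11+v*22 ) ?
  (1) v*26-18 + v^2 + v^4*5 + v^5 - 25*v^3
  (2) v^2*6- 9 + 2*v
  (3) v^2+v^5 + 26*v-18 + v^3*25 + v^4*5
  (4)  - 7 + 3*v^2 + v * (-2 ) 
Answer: 1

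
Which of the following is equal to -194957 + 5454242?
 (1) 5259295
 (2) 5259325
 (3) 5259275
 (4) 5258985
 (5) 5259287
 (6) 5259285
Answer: 6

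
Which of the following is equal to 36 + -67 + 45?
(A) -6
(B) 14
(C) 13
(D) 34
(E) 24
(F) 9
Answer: B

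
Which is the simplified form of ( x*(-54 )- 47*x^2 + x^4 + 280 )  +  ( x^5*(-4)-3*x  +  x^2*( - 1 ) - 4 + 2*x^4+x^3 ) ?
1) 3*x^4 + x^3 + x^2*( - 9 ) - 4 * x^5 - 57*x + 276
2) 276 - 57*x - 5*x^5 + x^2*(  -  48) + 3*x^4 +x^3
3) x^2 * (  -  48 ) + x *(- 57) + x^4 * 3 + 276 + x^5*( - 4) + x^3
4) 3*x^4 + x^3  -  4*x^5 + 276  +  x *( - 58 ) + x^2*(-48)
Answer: 3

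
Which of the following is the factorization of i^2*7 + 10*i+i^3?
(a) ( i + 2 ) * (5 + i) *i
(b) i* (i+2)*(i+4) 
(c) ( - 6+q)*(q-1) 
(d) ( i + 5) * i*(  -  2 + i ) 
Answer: a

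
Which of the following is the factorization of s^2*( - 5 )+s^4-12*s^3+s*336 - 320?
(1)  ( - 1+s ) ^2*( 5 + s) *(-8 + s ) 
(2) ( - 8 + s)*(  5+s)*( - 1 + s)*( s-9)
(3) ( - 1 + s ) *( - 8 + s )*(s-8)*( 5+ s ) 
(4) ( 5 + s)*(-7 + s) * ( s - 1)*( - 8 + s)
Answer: 3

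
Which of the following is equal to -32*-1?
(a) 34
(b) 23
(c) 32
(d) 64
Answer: c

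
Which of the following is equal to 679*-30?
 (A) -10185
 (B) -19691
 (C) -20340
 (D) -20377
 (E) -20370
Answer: E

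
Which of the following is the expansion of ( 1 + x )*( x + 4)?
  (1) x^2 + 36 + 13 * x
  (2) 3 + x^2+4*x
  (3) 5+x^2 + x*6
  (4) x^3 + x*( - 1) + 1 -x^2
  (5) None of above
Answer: 5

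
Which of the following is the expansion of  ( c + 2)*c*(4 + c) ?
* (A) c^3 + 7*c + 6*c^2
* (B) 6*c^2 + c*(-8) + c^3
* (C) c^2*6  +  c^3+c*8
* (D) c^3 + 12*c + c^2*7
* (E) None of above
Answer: C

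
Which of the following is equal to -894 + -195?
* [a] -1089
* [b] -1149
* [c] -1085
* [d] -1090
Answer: a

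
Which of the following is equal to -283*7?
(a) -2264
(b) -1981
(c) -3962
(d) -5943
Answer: b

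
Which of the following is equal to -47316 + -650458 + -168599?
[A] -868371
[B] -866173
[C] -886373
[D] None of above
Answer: D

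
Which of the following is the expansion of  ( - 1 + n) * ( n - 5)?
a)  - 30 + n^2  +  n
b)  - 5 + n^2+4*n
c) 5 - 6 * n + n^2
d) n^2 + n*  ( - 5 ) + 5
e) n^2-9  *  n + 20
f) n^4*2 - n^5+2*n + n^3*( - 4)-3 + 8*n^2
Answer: c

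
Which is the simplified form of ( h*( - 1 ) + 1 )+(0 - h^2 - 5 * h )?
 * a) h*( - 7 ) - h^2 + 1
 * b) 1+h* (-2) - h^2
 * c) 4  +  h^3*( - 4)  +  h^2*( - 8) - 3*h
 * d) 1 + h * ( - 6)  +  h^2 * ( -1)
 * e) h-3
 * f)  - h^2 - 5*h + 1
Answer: d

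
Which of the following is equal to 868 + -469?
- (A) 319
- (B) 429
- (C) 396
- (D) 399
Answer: D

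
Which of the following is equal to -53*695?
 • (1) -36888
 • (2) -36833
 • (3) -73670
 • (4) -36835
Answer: 4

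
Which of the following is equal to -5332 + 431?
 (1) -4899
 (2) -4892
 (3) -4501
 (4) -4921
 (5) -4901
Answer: 5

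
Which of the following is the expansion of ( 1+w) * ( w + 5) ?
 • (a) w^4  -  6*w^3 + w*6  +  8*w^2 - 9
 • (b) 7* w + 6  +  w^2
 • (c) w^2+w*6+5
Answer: c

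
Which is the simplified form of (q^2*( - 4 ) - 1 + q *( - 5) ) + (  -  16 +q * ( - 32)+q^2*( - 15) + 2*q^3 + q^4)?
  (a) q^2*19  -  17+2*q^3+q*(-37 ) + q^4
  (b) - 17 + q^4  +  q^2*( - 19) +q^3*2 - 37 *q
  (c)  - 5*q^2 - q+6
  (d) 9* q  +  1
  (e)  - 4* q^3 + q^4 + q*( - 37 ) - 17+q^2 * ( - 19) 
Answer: b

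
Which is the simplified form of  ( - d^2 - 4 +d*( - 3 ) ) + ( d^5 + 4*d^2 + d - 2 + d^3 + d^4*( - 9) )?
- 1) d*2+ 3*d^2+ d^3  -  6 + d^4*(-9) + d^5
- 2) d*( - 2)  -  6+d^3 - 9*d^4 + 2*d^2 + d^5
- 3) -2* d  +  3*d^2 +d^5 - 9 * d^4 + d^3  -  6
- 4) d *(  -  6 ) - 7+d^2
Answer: 3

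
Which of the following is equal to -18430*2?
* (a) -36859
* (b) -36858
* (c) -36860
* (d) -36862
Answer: c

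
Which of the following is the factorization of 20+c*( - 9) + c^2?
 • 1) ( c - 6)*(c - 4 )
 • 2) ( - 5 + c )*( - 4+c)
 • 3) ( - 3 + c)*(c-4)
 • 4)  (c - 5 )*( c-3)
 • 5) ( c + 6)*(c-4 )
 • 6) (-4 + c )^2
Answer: 2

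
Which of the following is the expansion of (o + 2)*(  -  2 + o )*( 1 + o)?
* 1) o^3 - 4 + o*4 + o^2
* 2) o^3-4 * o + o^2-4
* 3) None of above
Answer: 2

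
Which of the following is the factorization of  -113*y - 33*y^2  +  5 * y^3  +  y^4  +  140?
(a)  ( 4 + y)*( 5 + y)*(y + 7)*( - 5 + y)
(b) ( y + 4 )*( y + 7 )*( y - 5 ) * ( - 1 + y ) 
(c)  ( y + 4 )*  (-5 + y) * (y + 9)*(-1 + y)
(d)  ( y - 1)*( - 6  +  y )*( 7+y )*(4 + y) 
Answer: b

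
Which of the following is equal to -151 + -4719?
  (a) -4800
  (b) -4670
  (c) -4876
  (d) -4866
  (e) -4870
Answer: e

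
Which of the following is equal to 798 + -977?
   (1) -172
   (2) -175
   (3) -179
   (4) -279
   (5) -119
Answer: 3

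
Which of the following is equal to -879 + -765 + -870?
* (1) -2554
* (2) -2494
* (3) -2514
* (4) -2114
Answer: 3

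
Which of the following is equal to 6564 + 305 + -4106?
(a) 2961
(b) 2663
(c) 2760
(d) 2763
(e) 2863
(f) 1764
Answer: d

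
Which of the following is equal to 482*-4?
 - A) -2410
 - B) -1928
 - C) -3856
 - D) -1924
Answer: B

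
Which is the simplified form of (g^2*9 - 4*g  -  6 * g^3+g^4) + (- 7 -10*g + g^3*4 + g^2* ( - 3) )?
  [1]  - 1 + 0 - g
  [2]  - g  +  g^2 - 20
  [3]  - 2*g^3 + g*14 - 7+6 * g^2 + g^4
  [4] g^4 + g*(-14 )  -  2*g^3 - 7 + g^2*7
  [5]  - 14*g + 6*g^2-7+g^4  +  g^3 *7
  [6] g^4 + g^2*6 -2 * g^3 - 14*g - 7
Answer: 6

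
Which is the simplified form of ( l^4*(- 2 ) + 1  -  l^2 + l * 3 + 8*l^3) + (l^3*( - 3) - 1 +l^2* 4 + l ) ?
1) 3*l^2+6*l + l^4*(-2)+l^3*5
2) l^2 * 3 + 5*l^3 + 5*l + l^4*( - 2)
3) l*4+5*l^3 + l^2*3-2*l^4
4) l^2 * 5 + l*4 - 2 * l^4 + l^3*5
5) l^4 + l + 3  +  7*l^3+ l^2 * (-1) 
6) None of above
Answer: 3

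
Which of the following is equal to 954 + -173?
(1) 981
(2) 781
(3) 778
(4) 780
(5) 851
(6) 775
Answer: 2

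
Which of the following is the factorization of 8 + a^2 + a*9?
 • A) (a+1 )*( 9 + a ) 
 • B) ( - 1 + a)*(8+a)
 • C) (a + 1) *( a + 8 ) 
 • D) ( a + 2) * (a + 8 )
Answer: C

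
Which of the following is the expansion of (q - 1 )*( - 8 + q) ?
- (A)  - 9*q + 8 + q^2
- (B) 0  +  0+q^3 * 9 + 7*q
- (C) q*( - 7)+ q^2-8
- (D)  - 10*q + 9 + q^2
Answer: A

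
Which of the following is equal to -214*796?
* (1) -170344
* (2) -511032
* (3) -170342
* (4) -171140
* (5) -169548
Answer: 1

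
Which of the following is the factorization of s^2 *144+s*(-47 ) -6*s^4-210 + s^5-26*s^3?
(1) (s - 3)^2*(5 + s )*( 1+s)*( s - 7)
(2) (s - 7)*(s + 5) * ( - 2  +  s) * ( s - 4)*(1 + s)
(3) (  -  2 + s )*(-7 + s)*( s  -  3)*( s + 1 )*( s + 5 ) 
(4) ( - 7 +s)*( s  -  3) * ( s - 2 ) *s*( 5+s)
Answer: 3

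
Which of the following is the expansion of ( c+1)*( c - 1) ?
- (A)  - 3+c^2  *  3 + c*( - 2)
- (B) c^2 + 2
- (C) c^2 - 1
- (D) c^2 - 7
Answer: C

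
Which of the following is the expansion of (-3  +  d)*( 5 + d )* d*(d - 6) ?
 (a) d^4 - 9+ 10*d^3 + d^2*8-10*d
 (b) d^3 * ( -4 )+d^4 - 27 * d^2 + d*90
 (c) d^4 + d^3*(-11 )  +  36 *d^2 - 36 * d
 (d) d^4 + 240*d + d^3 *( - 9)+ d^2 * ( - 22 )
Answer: b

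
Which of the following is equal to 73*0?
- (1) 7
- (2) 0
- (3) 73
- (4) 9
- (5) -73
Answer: 2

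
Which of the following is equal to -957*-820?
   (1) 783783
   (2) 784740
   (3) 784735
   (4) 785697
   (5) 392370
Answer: 2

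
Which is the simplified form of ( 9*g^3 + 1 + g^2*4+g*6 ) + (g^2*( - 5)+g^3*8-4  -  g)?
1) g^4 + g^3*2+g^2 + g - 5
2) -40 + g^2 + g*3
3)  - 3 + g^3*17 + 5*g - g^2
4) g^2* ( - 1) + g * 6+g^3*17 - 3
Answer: 3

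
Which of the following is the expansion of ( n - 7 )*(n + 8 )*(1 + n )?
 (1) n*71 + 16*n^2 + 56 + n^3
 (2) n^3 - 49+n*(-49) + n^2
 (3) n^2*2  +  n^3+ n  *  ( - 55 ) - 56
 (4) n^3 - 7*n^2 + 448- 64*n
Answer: 3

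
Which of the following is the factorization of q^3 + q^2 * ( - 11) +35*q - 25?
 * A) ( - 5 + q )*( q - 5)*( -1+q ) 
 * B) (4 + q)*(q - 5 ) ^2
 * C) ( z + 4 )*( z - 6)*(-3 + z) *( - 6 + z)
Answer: A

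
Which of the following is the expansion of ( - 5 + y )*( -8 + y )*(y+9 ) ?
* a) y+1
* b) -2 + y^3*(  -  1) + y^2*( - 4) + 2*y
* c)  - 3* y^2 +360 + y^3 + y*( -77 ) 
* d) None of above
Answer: d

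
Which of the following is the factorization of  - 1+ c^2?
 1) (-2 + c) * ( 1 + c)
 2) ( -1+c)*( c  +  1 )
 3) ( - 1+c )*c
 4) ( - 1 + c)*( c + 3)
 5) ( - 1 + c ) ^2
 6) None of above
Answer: 2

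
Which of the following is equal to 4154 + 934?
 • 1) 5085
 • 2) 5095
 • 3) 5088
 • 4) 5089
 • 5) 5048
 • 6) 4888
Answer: 3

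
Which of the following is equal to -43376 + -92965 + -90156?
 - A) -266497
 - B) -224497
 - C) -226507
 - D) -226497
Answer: D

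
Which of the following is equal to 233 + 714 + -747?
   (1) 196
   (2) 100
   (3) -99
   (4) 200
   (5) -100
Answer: 4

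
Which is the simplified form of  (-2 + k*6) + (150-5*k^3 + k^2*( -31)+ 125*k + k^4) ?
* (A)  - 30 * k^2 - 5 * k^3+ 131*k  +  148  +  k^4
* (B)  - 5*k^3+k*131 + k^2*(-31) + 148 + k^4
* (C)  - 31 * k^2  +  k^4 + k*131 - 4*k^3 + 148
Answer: B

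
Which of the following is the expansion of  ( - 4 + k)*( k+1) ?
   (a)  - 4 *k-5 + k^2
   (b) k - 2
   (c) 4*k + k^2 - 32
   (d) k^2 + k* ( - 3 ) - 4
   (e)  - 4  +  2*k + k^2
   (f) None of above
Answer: d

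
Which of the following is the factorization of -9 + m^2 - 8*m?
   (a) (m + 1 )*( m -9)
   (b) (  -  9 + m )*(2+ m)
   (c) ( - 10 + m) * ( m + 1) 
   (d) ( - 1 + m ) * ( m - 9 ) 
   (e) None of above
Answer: a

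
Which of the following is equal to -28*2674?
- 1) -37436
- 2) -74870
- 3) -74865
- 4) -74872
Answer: 4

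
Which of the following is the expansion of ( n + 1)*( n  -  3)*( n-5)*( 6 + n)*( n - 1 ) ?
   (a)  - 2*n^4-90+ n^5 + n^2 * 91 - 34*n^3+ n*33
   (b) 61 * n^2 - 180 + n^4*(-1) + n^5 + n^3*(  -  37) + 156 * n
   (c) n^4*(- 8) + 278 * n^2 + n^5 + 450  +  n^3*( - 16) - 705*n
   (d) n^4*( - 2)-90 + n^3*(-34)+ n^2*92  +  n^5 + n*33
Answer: d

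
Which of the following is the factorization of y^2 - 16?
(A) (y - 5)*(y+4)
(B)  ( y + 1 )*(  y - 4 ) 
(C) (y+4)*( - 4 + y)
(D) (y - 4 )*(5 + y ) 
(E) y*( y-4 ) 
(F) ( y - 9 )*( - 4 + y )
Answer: C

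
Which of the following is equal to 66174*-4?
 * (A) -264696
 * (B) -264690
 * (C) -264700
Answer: A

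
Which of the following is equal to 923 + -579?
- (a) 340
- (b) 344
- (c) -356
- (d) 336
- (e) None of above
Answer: b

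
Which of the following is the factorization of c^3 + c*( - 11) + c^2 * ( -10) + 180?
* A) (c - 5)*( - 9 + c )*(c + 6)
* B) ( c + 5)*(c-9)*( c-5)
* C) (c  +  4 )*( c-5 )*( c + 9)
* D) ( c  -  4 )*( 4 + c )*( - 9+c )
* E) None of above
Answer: E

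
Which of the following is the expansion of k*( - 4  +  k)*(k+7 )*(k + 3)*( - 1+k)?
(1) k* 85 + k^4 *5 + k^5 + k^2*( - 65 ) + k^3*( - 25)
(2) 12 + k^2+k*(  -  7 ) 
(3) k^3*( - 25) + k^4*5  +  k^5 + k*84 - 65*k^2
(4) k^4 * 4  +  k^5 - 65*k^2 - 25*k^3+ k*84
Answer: 3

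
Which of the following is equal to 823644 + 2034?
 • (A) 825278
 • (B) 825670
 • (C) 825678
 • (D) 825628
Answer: C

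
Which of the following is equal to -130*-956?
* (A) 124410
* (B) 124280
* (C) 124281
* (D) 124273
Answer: B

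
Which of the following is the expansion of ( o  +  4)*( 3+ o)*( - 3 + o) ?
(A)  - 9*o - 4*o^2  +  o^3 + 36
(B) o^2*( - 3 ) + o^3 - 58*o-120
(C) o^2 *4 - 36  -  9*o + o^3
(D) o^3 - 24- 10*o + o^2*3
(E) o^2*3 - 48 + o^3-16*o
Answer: C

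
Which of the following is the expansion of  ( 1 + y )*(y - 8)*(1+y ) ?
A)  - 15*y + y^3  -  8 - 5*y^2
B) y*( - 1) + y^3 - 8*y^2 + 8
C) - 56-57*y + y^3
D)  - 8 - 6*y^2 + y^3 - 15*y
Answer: D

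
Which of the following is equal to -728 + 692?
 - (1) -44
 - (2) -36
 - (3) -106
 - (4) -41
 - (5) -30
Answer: 2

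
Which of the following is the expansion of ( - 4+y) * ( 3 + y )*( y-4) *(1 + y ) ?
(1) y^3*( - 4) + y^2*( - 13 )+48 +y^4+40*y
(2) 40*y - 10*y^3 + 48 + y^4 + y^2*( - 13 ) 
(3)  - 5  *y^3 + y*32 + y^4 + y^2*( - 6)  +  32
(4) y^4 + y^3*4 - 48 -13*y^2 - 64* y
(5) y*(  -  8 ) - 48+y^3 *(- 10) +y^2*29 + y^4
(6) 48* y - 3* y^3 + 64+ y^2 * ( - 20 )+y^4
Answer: 1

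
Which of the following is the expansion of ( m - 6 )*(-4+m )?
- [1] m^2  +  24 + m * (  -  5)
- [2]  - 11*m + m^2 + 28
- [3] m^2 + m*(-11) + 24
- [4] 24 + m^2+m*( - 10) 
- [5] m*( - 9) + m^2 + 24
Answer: 4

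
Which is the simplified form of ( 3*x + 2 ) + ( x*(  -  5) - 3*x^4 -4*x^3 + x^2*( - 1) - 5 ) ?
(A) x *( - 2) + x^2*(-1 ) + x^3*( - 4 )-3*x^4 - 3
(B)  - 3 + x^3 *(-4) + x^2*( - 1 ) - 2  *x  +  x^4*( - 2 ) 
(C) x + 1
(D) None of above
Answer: A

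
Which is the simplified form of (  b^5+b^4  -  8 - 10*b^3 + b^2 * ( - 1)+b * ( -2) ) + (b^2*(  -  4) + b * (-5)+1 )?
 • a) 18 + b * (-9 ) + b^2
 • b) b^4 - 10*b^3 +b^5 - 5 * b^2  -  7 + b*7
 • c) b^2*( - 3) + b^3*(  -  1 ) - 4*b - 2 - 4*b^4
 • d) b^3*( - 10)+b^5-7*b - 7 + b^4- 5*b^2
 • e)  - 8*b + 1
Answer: d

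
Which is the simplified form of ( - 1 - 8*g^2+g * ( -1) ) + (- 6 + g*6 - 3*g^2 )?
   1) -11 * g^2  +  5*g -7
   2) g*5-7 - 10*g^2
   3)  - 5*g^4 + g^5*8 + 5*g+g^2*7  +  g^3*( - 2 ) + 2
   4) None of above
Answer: 1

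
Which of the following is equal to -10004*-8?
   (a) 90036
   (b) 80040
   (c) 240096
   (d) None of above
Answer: d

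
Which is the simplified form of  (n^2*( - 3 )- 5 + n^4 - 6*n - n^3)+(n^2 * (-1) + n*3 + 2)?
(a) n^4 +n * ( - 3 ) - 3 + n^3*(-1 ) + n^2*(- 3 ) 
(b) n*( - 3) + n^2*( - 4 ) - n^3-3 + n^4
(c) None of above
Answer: b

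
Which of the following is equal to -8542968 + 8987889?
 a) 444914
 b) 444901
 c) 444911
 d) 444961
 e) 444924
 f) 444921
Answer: f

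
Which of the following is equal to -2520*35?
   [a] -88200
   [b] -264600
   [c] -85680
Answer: a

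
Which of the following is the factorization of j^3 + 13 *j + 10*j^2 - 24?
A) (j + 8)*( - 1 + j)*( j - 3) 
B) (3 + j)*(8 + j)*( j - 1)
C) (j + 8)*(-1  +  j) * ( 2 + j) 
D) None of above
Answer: B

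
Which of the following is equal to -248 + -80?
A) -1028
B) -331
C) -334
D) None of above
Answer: D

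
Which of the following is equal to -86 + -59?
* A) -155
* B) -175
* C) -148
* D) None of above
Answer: D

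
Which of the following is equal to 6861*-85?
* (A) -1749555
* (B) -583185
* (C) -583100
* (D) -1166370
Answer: B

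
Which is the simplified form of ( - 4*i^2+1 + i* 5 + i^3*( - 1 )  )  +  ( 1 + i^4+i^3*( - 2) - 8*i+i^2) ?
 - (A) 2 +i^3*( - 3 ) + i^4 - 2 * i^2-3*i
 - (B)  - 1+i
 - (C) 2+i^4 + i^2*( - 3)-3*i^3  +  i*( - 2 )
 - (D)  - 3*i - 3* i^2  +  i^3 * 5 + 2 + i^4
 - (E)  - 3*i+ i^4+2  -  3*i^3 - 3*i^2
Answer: E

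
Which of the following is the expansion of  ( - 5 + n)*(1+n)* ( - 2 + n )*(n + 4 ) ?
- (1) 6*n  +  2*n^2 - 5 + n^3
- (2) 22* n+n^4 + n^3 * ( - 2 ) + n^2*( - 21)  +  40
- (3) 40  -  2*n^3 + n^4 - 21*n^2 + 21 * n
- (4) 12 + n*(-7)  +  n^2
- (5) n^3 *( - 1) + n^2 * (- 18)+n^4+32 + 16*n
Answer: 2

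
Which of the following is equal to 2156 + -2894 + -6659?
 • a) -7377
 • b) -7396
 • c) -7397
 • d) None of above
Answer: c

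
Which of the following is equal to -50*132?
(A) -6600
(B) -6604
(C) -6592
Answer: A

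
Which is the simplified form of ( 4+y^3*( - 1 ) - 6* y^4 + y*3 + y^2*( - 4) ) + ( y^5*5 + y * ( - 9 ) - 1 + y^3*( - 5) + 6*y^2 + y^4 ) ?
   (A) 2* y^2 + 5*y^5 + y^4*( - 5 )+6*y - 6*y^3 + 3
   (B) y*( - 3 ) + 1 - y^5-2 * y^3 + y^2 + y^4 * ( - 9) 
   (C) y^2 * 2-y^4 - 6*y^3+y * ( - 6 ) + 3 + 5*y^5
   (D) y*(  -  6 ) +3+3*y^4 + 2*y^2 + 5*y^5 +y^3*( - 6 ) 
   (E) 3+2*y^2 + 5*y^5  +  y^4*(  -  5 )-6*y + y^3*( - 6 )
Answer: E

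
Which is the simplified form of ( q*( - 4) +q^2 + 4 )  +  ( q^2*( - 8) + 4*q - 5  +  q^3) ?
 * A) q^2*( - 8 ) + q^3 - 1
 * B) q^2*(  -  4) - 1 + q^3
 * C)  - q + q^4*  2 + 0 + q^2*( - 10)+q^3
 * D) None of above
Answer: D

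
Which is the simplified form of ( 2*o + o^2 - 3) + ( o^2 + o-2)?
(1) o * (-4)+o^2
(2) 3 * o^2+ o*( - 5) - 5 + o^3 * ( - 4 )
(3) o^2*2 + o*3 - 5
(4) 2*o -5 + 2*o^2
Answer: 3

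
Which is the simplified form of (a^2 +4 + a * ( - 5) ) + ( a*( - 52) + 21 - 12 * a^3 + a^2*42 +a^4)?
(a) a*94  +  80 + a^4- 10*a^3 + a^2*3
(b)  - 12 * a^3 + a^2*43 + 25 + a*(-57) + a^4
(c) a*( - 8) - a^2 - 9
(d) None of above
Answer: b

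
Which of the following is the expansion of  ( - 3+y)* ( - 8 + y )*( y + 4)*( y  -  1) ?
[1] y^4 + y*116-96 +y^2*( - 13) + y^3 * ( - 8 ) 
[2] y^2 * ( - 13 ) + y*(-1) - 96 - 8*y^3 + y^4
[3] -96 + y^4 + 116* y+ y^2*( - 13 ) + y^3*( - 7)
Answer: 1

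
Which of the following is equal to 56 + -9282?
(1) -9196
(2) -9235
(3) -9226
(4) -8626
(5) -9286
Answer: 3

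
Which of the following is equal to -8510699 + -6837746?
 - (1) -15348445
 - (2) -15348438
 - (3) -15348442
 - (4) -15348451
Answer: 1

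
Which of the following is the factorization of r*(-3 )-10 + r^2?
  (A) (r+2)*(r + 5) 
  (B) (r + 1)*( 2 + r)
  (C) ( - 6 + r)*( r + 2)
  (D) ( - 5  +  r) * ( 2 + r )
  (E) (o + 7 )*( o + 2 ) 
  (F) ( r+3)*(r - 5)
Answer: D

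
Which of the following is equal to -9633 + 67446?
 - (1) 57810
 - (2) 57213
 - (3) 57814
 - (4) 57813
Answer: 4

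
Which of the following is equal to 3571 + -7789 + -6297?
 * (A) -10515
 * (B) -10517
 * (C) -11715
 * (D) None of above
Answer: A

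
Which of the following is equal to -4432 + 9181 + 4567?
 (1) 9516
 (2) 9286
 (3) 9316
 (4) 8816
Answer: 3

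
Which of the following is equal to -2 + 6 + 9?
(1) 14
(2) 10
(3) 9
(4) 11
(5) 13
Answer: 5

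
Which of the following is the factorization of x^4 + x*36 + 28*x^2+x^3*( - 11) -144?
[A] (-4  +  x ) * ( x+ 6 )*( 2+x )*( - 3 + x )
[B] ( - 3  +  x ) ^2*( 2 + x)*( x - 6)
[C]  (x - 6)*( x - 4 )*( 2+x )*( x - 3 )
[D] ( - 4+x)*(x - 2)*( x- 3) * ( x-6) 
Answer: C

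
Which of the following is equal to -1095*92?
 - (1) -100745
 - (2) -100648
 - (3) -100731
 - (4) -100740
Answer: 4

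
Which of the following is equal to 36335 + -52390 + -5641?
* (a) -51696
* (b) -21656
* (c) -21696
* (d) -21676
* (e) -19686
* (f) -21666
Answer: c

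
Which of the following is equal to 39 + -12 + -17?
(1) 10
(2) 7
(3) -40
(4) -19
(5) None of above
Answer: 1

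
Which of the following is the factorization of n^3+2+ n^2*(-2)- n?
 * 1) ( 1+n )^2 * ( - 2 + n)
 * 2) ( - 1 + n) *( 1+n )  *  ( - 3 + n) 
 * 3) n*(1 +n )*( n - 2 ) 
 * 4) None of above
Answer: 4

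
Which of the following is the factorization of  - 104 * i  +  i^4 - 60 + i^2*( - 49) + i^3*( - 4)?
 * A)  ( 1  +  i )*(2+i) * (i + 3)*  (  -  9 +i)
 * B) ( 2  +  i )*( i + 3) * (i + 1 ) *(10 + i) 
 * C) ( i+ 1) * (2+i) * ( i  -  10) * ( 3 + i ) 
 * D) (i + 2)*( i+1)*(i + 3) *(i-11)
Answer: C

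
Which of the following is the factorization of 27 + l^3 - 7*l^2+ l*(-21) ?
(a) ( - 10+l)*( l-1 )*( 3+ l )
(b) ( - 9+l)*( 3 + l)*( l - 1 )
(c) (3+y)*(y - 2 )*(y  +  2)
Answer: b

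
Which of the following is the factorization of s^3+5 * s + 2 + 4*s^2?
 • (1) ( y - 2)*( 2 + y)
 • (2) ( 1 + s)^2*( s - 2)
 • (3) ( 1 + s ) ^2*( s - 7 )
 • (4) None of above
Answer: 4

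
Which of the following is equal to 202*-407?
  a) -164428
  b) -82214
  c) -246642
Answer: b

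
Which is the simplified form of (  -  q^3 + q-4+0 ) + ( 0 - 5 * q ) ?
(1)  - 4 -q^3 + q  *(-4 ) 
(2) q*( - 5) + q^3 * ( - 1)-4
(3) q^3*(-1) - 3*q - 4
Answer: 1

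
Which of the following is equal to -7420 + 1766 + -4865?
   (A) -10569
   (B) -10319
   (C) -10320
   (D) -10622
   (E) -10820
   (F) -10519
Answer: F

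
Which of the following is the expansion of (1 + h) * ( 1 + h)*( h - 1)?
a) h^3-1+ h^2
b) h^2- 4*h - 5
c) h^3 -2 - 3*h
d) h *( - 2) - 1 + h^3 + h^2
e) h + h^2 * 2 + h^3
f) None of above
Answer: f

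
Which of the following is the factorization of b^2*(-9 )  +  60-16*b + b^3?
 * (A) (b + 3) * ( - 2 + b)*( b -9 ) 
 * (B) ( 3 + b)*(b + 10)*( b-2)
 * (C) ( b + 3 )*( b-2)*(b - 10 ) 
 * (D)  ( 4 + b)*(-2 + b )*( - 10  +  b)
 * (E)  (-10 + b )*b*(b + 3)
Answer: C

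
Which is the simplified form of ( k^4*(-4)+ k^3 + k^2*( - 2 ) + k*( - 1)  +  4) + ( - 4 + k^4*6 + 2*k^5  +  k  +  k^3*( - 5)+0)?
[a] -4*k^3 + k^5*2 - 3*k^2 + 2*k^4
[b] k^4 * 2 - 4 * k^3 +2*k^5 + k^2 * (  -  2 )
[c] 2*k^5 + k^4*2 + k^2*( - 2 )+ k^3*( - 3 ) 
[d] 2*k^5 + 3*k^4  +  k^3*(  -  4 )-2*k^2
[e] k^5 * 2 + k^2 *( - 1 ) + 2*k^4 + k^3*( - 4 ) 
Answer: b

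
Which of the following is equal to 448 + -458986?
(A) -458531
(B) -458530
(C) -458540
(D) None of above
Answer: D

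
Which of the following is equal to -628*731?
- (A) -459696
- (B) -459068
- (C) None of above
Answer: B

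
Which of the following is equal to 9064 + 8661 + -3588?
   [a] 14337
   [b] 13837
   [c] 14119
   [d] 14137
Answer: d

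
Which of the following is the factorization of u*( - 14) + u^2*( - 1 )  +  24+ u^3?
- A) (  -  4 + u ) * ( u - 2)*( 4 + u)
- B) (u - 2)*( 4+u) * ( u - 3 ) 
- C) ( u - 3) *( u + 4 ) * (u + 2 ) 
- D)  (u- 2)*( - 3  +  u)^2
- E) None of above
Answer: B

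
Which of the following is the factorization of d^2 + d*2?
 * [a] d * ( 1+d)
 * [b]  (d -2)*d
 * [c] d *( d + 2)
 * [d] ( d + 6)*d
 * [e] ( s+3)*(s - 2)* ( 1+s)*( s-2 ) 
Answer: c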